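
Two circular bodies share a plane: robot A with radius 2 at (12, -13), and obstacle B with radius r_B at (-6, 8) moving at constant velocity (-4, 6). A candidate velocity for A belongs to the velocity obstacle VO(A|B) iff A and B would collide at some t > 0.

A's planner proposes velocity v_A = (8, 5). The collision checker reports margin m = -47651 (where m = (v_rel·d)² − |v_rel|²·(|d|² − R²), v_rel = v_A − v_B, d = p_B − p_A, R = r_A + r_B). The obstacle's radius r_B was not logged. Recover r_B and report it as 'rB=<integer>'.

m = -47651
d = (-18, 21);  v_rel = (12, -1),  |v_rel|² = 145
v_rel×d = (12)·(21) − (-1)·(-18) = 234
since m = R²·145 − 234²:  R² = (54756 + -47651) / 145 = 49
R = √49 = 7  ⇒  r_B = 7 − 2 = 5

rB=5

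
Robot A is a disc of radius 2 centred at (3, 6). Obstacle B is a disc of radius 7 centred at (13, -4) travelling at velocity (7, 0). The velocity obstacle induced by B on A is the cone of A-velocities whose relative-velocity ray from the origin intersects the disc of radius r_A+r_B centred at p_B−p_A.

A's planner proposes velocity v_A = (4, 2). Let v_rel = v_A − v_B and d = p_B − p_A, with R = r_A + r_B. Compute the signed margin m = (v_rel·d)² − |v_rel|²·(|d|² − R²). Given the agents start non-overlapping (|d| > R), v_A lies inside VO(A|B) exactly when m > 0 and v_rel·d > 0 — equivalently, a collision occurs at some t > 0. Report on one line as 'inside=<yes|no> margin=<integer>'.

d = (10, -10),  |d|² = 200;  R = 2+7 = 9,  c = 200−9² = 119
v_rel = (-3, 2),  |v_rel|² = 13;  v_rel·d = (-3)·(10) + (2)·(-10) = -50
13·t² + 100·t + 119 = 0  ⇒  m = (-50)² − 13·119 = 953
m = 953 > 0,  v_rel·d = -50 < 0  ⇒  outside

inside=no margin=953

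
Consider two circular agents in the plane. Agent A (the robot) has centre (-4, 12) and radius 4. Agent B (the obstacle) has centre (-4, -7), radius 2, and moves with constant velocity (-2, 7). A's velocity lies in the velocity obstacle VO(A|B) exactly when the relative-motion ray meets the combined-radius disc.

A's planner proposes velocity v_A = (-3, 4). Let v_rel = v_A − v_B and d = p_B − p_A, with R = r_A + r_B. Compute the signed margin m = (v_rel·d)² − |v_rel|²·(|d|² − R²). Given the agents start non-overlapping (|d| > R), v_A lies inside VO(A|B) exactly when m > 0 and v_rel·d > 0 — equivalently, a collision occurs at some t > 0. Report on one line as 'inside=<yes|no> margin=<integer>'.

d = (0, -19),  |d|² = 361;  R = 4+2 = 6,  c = 361−6² = 325
v_rel = (-1, -3),  |v_rel|² = 10;  v_rel·d = (-1)·(0) + (-3)·(-19) = 57
10·t² − 114·t + 325 = 0  ⇒  m = 57² − 10·325 = -1
m = -1 < 0,  v_rel·d = 57 > 0  ⇒  outside

inside=no margin=-1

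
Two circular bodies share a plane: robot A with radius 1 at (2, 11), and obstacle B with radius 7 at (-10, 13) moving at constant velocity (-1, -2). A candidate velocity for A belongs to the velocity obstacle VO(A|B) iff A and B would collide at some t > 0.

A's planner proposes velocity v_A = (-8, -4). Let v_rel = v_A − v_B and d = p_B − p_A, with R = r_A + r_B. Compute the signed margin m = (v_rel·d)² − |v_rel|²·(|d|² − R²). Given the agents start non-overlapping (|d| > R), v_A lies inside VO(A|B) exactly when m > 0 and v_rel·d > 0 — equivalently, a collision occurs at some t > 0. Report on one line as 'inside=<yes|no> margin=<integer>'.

d = (-12, 2),  |d|² = 148;  R = 1+7 = 8,  c = 148−8² = 84
v_rel = (-7, -2),  |v_rel|² = 53;  v_rel·d = (-7)·(-12) + (-2)·(2) = 80
53·t² − 160·t + 84 = 0  ⇒  m = 80² − 53·84 = 1948
m = 1948 > 0,  v_rel·d = 80 > 0  ⇒  inside

inside=yes margin=1948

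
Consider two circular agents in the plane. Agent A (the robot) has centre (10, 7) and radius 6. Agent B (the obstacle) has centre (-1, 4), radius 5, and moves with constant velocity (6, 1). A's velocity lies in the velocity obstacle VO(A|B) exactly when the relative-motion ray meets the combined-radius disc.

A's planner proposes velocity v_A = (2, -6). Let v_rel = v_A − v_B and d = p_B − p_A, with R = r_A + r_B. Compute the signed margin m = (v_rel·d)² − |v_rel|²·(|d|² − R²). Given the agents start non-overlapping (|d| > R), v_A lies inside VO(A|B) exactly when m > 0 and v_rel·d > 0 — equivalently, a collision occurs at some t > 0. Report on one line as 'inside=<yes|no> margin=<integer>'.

d = (-11, -3),  |d|² = 130;  R = 6+5 = 11,  c = 130−11² = 9
v_rel = (-4, -7),  |v_rel|² = 65;  v_rel·d = (-4)·(-11) + (-7)·(-3) = 65
65·t² − 130·t + 9 = 0  ⇒  m = 65² − 65·9 = 3640
m = 3640 > 0,  v_rel·d = 65 > 0  ⇒  inside

inside=yes margin=3640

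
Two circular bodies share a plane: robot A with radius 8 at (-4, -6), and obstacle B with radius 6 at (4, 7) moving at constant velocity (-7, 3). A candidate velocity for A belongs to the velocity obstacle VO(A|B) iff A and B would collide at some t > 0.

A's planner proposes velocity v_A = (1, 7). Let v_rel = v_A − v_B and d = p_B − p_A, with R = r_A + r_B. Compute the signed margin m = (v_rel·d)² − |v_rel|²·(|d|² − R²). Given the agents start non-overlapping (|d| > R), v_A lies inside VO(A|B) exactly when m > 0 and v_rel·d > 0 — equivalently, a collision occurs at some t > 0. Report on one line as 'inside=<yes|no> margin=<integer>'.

d = (8, 13),  |d|² = 233;  R = 8+6 = 14,  c = 233−14² = 37
v_rel = (8, 4),  |v_rel|² = 80;  v_rel·d = (8)·(8) + (4)·(13) = 116
80·t² − 232·t + 37 = 0  ⇒  m = 116² − 80·37 = 10496
m = 10496 > 0,  v_rel·d = 116 > 0  ⇒  inside

inside=yes margin=10496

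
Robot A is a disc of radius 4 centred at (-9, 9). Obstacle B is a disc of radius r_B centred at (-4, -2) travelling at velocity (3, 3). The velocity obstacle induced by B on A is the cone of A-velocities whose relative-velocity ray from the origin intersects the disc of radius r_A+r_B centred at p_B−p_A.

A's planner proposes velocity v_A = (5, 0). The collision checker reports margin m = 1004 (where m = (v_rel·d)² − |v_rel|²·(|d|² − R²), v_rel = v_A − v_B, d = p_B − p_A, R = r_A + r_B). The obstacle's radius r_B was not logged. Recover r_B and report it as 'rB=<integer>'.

m = 1004
d = (5, -11);  v_rel = (2, -3),  |v_rel|² = 13
v_rel×d = (2)·(-11) − (-3)·(5) = -7
since m = R²·13 − (-7)²:  R² = (49 + 1004) / 13 = 81
R = √81 = 9  ⇒  r_B = 9 − 4 = 5

rB=5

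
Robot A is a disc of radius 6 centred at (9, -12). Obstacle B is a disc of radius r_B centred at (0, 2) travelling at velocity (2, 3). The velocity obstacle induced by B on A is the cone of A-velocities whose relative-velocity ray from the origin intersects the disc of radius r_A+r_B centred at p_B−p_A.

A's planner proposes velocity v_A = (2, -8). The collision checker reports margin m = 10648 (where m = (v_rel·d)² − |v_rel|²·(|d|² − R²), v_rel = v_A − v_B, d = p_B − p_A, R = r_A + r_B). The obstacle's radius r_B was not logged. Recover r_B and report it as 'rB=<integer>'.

m = 10648
d = (-9, 14);  v_rel = (0, -11),  |v_rel|² = 121
v_rel×d = (0)·(14) − (-11)·(-9) = -99
since m = R²·121 − (-99)²:  R² = (9801 + 10648) / 121 = 169
R = √169 = 13  ⇒  r_B = 13 − 6 = 7

rB=7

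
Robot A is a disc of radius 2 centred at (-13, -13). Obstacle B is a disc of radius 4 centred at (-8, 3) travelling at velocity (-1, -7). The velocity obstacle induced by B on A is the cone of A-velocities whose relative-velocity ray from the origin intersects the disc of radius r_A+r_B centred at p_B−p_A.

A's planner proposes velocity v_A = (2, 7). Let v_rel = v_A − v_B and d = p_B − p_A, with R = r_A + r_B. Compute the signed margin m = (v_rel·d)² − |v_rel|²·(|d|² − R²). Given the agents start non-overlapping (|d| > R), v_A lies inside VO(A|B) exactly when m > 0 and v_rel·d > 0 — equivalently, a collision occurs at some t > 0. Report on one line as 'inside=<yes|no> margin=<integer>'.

d = (5, 16),  |d|² = 281;  R = 2+4 = 6,  c = 281−6² = 245
v_rel = (3, 14),  |v_rel|² = 205;  v_rel·d = (3)·(5) + (14)·(16) = 239
205·t² − 478·t + 245 = 0  ⇒  m = 239² − 205·245 = 6896
m = 6896 > 0,  v_rel·d = 239 > 0  ⇒  inside

inside=yes margin=6896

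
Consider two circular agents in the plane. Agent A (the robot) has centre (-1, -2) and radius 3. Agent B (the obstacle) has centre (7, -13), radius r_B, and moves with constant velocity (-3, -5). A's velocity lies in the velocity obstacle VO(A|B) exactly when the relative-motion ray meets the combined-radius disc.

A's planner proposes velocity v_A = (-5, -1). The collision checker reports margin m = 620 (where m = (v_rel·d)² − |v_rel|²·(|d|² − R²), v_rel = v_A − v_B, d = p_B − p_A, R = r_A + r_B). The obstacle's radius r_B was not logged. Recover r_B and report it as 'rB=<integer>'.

m = 620
d = (8, -11);  v_rel = (-2, 4),  |v_rel|² = 20
v_rel×d = (-2)·(-11) − (4)·(8) = -10
since m = R²·20 − (-10)²:  R² = (100 + 620) / 20 = 36
R = √36 = 6  ⇒  r_B = 6 − 3 = 3

rB=3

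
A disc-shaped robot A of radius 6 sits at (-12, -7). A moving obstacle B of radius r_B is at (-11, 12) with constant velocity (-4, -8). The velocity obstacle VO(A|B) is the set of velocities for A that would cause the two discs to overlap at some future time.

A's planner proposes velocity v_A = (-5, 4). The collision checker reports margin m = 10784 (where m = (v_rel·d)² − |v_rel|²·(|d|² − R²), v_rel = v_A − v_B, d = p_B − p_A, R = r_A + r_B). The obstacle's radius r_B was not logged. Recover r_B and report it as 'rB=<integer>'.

m = 10784
d = (1, 19);  v_rel = (-1, 12),  |v_rel|² = 145
v_rel×d = (-1)·(19) − (12)·(1) = -31
since m = R²·145 − (-31)²:  R² = (961 + 10784) / 145 = 81
R = √81 = 9  ⇒  r_B = 9 − 6 = 3

rB=3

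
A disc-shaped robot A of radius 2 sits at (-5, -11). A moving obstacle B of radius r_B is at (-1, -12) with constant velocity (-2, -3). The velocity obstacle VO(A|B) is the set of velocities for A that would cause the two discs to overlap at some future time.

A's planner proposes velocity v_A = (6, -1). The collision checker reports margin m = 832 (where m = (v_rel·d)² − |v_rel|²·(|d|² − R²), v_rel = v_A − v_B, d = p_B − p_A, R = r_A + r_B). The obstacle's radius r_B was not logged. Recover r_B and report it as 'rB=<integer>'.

m = 832
d = (4, -1);  v_rel = (8, 2),  |v_rel|² = 68
v_rel×d = (8)·(-1) − (2)·(4) = -16
since m = R²·68 − (-16)²:  R² = (256 + 832) / 68 = 16
R = √16 = 4  ⇒  r_B = 4 − 2 = 2

rB=2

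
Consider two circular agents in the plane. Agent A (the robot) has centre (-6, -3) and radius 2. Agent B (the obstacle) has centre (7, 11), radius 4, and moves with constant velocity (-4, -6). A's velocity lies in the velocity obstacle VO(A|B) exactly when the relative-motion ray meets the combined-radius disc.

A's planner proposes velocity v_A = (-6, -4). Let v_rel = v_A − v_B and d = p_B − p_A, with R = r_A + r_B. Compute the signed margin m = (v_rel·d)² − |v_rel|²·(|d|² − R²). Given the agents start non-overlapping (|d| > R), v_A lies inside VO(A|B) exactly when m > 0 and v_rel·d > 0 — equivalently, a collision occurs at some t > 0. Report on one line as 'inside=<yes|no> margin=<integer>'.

d = (13, 14),  |d|² = 365;  R = 2+4 = 6,  c = 365−6² = 329
v_rel = (-2, 2),  |v_rel|² = 8;  v_rel·d = (-2)·(13) + (2)·(14) = 2
8·t² − 4·t + 329 = 0  ⇒  m = 2² − 8·329 = -2628
m = -2628 < 0,  v_rel·d = 2 > 0  ⇒  outside

inside=no margin=-2628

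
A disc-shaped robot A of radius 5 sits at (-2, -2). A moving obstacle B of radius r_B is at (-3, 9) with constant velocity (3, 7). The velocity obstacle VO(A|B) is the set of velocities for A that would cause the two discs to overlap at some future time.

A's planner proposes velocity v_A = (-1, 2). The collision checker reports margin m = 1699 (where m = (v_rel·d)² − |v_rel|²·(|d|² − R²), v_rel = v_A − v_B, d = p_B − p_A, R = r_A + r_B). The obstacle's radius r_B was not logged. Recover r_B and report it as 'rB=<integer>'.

m = 1699
d = (-1, 11);  v_rel = (-4, -5),  |v_rel|² = 41
v_rel×d = (-4)·(11) − (-5)·(-1) = -49
since m = R²·41 − (-49)²:  R² = (2401 + 1699) / 41 = 100
R = √100 = 10  ⇒  r_B = 10 − 5 = 5

rB=5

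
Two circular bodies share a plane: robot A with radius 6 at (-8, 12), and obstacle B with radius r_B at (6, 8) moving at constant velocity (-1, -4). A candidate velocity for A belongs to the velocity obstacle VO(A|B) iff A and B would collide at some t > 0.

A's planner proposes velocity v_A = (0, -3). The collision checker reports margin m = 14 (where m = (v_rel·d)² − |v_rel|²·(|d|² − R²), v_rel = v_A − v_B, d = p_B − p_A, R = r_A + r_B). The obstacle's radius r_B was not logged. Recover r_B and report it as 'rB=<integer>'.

m = 14
d = (14, -4);  v_rel = (1, 1),  |v_rel|² = 2
v_rel×d = (1)·(-4) − (1)·(14) = -18
since m = R²·2 − (-18)²:  R² = (324 + 14) / 2 = 169
R = √169 = 13  ⇒  r_B = 13 − 6 = 7

rB=7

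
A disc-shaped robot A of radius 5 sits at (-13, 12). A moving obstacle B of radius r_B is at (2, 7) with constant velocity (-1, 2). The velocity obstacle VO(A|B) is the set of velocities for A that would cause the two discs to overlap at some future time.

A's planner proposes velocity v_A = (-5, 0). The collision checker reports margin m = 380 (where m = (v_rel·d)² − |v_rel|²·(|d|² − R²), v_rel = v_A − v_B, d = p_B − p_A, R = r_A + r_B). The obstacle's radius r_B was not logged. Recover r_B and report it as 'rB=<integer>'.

m = 380
d = (15, -5);  v_rel = (-4, -2),  |v_rel|² = 20
v_rel×d = (-4)·(-5) − (-2)·(15) = 50
since m = R²·20 − 50²:  R² = (2500 + 380) / 20 = 144
R = √144 = 12  ⇒  r_B = 12 − 5 = 7

rB=7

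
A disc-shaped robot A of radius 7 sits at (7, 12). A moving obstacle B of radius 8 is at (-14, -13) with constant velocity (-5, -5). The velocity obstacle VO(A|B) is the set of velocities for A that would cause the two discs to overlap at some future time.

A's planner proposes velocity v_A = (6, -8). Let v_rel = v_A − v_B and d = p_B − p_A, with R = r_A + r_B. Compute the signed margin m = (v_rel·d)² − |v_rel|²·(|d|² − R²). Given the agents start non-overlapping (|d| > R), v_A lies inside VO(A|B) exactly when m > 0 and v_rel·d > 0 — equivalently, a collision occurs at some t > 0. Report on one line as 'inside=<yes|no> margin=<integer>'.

d = (-21, -25),  |d|² = 1066;  R = 7+8 = 15,  c = 1066−15² = 841
v_rel = (11, -3),  |v_rel|² = 130;  v_rel·d = (11)·(-21) + (-3)·(-25) = -156
130·t² + 312·t + 841 = 0  ⇒  m = (-156)² − 130·841 = -84994
m = -84994 < 0,  v_rel·d = -156 < 0  ⇒  outside

inside=no margin=-84994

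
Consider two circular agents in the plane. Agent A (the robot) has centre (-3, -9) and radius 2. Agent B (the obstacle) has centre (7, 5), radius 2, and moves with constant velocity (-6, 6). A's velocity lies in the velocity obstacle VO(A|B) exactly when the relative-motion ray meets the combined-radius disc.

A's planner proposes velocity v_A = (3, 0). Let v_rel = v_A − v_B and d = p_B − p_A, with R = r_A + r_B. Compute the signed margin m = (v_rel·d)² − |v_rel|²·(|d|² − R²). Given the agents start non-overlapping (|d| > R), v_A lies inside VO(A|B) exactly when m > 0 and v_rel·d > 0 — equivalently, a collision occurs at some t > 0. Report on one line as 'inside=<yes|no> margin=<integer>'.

d = (10, 14),  |d|² = 296;  R = 2+2 = 4,  c = 296−4² = 280
v_rel = (9, -6),  |v_rel|² = 117;  v_rel·d = (9)·(10) + (-6)·(14) = 6
117·t² − 12·t + 280 = 0  ⇒  m = 6² − 117·280 = -32724
m = -32724 < 0,  v_rel·d = 6 > 0  ⇒  outside

inside=no margin=-32724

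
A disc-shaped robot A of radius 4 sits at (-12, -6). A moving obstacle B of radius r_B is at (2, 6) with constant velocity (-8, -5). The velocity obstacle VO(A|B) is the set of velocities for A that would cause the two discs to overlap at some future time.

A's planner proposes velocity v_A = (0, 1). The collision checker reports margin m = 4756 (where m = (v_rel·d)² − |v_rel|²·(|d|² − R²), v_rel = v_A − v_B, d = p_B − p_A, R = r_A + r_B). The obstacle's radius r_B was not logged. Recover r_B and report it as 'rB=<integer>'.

m = 4756
d = (14, 12);  v_rel = (8, 6),  |v_rel|² = 100
v_rel×d = (8)·(12) − (6)·(14) = 12
since m = R²·100 − 12²:  R² = (144 + 4756) / 100 = 49
R = √49 = 7  ⇒  r_B = 7 − 4 = 3

rB=3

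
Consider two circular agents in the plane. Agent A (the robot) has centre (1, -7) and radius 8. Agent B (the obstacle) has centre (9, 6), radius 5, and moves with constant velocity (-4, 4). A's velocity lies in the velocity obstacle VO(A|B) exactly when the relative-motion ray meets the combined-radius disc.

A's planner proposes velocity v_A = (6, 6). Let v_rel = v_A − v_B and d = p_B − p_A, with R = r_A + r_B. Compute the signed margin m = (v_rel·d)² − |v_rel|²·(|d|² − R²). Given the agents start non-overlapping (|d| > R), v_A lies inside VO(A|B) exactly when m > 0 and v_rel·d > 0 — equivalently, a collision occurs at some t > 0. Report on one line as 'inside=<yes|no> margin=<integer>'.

d = (8, 13),  |d|² = 233;  R = 8+5 = 13,  c = 233−13² = 64
v_rel = (10, 2),  |v_rel|² = 104;  v_rel·d = (10)·(8) + (2)·(13) = 106
104·t² − 212·t + 64 = 0  ⇒  m = 106² − 104·64 = 4580
m = 4580 > 0,  v_rel·d = 106 > 0  ⇒  inside

inside=yes margin=4580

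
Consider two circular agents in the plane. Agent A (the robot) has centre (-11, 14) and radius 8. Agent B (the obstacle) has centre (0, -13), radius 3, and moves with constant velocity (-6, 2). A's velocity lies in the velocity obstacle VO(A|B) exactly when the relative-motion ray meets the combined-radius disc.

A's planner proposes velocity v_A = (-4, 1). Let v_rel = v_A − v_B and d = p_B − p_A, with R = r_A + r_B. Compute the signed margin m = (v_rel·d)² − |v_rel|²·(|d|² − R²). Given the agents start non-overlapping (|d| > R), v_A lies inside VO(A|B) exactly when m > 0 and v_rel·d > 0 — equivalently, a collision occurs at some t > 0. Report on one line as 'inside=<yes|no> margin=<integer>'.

d = (11, -27),  |d|² = 850;  R = 8+3 = 11,  c = 850−11² = 729
v_rel = (2, -1),  |v_rel|² = 5;  v_rel·d = (2)·(11) + (-1)·(-27) = 49
5·t² − 98·t + 729 = 0  ⇒  m = 49² − 5·729 = -1244
m = -1244 < 0,  v_rel·d = 49 > 0  ⇒  outside

inside=no margin=-1244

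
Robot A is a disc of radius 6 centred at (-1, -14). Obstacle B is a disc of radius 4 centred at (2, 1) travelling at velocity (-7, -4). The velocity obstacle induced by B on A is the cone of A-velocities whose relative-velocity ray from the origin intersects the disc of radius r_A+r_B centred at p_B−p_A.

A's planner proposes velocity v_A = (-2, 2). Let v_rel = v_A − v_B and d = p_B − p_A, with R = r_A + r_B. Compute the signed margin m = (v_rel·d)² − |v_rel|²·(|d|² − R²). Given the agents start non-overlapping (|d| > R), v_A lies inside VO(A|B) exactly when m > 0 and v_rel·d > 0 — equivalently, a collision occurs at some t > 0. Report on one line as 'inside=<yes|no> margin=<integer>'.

d = (3, 15),  |d|² = 234;  R = 6+4 = 10,  c = 234−10² = 134
v_rel = (5, 6),  |v_rel|² = 61;  v_rel·d = (5)·(3) + (6)·(15) = 105
61·t² − 210·t + 134 = 0  ⇒  m = 105² − 61·134 = 2851
m = 2851 > 0,  v_rel·d = 105 > 0  ⇒  inside

inside=yes margin=2851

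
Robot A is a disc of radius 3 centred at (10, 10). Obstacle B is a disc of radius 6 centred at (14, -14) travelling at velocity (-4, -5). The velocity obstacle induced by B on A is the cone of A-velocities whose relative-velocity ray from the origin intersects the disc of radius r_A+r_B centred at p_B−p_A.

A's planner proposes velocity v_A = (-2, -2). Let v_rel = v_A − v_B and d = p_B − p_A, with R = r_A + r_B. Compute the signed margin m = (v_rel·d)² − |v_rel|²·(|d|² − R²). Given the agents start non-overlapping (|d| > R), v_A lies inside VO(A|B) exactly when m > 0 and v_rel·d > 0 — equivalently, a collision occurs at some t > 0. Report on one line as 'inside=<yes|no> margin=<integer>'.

d = (4, -24),  |d|² = 592;  R = 3+6 = 9,  c = 592−9² = 511
v_rel = (2, 3),  |v_rel|² = 13;  v_rel·d = (2)·(4) + (3)·(-24) = -64
13·t² + 128·t + 511 = 0  ⇒  m = (-64)² − 13·511 = -2547
m = -2547 < 0,  v_rel·d = -64 < 0  ⇒  outside

inside=no margin=-2547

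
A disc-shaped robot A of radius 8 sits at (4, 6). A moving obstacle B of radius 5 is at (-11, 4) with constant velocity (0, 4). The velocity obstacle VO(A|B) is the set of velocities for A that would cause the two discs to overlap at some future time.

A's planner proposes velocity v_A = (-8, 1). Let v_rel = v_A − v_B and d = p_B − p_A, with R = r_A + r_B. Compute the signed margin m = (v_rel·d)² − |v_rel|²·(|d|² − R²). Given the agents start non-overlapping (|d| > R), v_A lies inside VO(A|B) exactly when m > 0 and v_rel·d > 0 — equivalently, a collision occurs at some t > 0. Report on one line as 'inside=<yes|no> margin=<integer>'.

d = (-15, -2),  |d|² = 229;  R = 8+5 = 13,  c = 229−13² = 60
v_rel = (-8, -3),  |v_rel|² = 73;  v_rel·d = (-8)·(-15) + (-3)·(-2) = 126
73·t² − 252·t + 60 = 0  ⇒  m = 126² − 73·60 = 11496
m = 11496 > 0,  v_rel·d = 126 > 0  ⇒  inside

inside=yes margin=11496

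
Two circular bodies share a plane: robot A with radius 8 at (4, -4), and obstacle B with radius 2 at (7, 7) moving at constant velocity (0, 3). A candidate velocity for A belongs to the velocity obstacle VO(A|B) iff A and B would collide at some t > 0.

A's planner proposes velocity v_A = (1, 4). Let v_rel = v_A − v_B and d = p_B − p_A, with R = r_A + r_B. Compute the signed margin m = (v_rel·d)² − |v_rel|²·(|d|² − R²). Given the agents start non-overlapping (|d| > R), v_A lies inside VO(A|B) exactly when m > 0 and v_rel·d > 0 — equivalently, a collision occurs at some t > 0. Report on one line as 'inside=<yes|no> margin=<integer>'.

d = (3, 11),  |d|² = 130;  R = 8+2 = 10,  c = 130−10² = 30
v_rel = (1, 1),  |v_rel|² = 2;  v_rel·d = (1)·(3) + (1)·(11) = 14
2·t² − 28·t + 30 = 0  ⇒  m = 14² − 2·30 = 136
m = 136 > 0,  v_rel·d = 14 > 0  ⇒  inside

inside=yes margin=136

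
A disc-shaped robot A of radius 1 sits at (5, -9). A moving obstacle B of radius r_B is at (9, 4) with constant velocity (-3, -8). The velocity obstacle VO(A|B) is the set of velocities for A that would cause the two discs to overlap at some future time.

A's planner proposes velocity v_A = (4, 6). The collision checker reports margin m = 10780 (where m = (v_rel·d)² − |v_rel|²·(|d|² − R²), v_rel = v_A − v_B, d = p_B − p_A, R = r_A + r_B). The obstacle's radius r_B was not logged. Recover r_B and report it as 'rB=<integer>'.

m = 10780
d = (4, 13);  v_rel = (7, 14),  |v_rel|² = 245
v_rel×d = (7)·(13) − (14)·(4) = 35
since m = R²·245 − 35²:  R² = (1225 + 10780) / 245 = 49
R = √49 = 7  ⇒  r_B = 7 − 1 = 6

rB=6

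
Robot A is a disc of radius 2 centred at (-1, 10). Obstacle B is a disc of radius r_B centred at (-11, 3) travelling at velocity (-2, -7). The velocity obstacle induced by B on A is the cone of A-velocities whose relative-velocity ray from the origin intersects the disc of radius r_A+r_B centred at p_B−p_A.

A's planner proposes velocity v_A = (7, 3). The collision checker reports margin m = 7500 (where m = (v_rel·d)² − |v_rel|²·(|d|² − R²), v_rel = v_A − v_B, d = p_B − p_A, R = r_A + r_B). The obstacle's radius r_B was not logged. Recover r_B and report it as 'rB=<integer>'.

m = 7500
d = (-10, -7);  v_rel = (9, 10),  |v_rel|² = 181
v_rel×d = (9)·(-7) − (10)·(-10) = 37
since m = R²·181 − 37²:  R² = (1369 + 7500) / 181 = 49
R = √49 = 7  ⇒  r_B = 7 − 2 = 5

rB=5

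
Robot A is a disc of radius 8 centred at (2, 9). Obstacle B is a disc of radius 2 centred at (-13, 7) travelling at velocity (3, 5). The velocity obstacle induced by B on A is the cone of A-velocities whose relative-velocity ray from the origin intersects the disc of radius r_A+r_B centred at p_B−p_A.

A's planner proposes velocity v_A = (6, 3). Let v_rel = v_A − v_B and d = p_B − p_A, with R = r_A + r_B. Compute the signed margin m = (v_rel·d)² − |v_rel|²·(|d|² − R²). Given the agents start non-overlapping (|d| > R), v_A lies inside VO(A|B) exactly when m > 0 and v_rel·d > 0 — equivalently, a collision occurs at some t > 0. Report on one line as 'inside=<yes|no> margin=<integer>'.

d = (-15, -2),  |d|² = 229;  R = 8+2 = 10,  c = 229−10² = 129
v_rel = (3, -2),  |v_rel|² = 13;  v_rel·d = (3)·(-15) + (-2)·(-2) = -41
13·t² + 82·t + 129 = 0  ⇒  m = (-41)² − 13·129 = 4
m = 4 > 0,  v_rel·d = -41 < 0  ⇒  outside

inside=no margin=4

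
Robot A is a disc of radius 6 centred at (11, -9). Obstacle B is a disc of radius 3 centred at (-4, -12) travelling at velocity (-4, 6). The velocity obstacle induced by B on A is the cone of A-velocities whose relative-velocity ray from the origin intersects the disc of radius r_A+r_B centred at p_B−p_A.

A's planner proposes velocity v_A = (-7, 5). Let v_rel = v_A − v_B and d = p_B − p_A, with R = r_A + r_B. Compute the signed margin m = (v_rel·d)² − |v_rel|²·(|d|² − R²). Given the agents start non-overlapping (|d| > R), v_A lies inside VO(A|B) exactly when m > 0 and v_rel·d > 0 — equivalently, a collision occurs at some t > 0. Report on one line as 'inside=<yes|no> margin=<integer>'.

d = (-15, -3),  |d|² = 234;  R = 6+3 = 9,  c = 234−9² = 153
v_rel = (-3, -1),  |v_rel|² = 10;  v_rel·d = (-3)·(-15) + (-1)·(-3) = 48
10·t² − 96·t + 153 = 0  ⇒  m = 48² − 10·153 = 774
m = 774 > 0,  v_rel·d = 48 > 0  ⇒  inside

inside=yes margin=774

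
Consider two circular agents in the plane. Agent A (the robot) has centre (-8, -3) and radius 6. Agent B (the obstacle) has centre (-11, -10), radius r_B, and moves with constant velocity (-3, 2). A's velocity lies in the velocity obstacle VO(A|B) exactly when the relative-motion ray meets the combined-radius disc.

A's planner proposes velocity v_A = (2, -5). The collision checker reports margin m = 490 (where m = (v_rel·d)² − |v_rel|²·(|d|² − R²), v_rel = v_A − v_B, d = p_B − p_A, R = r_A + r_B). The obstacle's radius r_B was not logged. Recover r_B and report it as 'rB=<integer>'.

m = 490
d = (-3, -7);  v_rel = (5, -7),  |v_rel|² = 74
v_rel×d = (5)·(-7) − (-7)·(-3) = -56
since m = R²·74 − (-56)²:  R² = (3136 + 490) / 74 = 49
R = √49 = 7  ⇒  r_B = 7 − 6 = 1

rB=1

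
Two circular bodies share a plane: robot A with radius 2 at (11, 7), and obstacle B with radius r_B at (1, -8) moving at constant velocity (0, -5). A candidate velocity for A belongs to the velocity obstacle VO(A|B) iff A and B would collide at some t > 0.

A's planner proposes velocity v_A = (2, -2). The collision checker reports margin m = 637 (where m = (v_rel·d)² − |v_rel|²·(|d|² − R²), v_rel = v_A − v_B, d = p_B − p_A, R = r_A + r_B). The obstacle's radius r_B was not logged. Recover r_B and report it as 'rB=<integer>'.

m = 637
d = (-10, -15);  v_rel = (2, 3),  |v_rel|² = 13
v_rel×d = (2)·(-15) − (3)·(-10) = 0
since m = R²·13 − 0²:  R² = (0 + 637) / 13 = 49
R = √49 = 7  ⇒  r_B = 7 − 2 = 5

rB=5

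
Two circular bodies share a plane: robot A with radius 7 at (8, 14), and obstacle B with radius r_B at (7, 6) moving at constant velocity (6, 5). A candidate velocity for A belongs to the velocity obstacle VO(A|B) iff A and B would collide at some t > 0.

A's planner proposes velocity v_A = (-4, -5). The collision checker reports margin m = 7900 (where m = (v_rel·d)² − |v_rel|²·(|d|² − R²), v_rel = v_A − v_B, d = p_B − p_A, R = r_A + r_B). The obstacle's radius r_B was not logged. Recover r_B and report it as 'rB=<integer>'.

m = 7900
d = (-1, -8);  v_rel = (-10, -10),  |v_rel|² = 200
v_rel×d = (-10)·(-8) − (-10)·(-1) = 70
since m = R²·200 − 70²:  R² = (4900 + 7900) / 200 = 64
R = √64 = 8  ⇒  r_B = 8 − 7 = 1

rB=1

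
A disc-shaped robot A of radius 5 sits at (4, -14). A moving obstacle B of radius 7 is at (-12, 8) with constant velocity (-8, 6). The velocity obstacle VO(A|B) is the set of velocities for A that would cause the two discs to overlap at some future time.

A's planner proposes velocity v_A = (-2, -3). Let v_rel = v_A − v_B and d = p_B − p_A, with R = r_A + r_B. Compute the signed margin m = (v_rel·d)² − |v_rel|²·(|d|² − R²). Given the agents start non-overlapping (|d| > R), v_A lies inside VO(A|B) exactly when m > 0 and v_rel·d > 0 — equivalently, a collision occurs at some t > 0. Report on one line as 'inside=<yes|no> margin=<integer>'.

d = (-16, 22),  |d|² = 740;  R = 5+7 = 12,  c = 740−12² = 596
v_rel = (6, -9),  |v_rel|² = 117;  v_rel·d = (6)·(-16) + (-9)·(22) = -294
117·t² + 588·t + 596 = 0  ⇒  m = (-294)² − 117·596 = 16704
m = 16704 > 0,  v_rel·d = -294 < 0  ⇒  outside

inside=no margin=16704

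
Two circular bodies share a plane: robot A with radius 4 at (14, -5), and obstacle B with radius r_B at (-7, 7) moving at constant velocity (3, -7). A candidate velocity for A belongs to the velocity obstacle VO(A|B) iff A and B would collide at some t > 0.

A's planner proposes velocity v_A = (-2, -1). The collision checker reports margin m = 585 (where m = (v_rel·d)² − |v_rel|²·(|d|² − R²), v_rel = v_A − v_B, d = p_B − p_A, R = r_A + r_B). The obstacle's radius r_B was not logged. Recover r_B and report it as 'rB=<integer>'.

m = 585
d = (-21, 12);  v_rel = (-5, 6),  |v_rel|² = 61
v_rel×d = (-5)·(12) − (6)·(-21) = 66
since m = R²·61 − 66²:  R² = (4356 + 585) / 61 = 81
R = √81 = 9  ⇒  r_B = 9 − 4 = 5

rB=5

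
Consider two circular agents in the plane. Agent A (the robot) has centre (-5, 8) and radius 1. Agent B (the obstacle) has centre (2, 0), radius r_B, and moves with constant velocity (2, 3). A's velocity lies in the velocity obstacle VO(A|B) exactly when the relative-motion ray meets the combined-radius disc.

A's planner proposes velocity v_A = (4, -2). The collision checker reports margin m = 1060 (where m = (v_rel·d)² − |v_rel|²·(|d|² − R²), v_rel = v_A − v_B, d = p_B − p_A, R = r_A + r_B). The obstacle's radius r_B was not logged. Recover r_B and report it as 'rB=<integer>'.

m = 1060
d = (7, -8);  v_rel = (2, -5),  |v_rel|² = 29
v_rel×d = (2)·(-8) − (-5)·(7) = 19
since m = R²·29 − 19²:  R² = (361 + 1060) / 29 = 49
R = √49 = 7  ⇒  r_B = 7 − 1 = 6

rB=6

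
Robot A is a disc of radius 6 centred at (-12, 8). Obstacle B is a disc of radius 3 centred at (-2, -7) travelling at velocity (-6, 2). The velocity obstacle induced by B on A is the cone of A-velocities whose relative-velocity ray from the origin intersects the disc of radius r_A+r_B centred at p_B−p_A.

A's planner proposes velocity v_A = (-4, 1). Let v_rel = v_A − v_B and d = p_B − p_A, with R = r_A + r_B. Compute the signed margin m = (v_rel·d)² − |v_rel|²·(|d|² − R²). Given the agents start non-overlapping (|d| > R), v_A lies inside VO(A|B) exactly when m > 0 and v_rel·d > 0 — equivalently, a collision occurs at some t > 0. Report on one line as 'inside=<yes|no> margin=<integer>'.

d = (10, -15),  |d|² = 325;  R = 6+3 = 9,  c = 325−9² = 244
v_rel = (2, -1),  |v_rel|² = 5;  v_rel·d = (2)·(10) + (-1)·(-15) = 35
5·t² − 70·t + 244 = 0  ⇒  m = 35² − 5·244 = 5
m = 5 > 0,  v_rel·d = 35 > 0  ⇒  inside

inside=yes margin=5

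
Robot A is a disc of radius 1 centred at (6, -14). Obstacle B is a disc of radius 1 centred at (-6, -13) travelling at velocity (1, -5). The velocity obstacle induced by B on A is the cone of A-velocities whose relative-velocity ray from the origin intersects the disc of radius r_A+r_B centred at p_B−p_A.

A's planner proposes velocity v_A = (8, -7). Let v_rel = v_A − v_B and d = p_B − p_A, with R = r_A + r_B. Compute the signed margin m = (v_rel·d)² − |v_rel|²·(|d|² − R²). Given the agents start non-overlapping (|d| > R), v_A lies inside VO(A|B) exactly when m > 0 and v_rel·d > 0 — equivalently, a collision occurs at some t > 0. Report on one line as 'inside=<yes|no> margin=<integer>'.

d = (-12, 1),  |d|² = 145;  R = 1+1 = 2,  c = 145−2² = 141
v_rel = (7, -2),  |v_rel|² = 53;  v_rel·d = (7)·(-12) + (-2)·(1) = -86
53·t² + 172·t + 141 = 0  ⇒  m = (-86)² − 53·141 = -77
m = -77 < 0,  v_rel·d = -86 < 0  ⇒  outside

inside=no margin=-77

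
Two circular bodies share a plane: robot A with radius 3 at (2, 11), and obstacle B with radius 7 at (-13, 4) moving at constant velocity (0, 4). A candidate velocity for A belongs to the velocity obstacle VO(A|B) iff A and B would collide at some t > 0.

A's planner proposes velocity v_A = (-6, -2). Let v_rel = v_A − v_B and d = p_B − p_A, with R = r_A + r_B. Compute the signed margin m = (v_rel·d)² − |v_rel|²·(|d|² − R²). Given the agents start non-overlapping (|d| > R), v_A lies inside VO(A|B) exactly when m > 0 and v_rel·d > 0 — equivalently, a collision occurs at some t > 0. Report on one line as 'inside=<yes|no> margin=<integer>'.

d = (-15, -7),  |d|² = 274;  R = 3+7 = 10,  c = 274−10² = 174
v_rel = (-6, -6),  |v_rel|² = 72;  v_rel·d = (-6)·(-15) + (-6)·(-7) = 132
72·t² − 264·t + 174 = 0  ⇒  m = 132² − 72·174 = 4896
m = 4896 > 0,  v_rel·d = 132 > 0  ⇒  inside

inside=yes margin=4896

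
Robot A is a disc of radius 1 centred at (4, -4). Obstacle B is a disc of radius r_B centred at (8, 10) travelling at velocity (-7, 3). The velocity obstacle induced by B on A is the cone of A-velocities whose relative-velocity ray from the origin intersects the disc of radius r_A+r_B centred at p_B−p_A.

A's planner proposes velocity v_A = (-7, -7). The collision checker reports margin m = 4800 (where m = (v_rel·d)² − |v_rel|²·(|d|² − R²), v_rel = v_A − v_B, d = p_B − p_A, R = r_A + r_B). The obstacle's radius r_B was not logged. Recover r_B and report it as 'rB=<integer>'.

m = 4800
d = (4, 14);  v_rel = (0, -10),  |v_rel|² = 100
v_rel×d = (0)·(14) − (-10)·(4) = 40
since m = R²·100 − 40²:  R² = (1600 + 4800) / 100 = 64
R = √64 = 8  ⇒  r_B = 8 − 1 = 7

rB=7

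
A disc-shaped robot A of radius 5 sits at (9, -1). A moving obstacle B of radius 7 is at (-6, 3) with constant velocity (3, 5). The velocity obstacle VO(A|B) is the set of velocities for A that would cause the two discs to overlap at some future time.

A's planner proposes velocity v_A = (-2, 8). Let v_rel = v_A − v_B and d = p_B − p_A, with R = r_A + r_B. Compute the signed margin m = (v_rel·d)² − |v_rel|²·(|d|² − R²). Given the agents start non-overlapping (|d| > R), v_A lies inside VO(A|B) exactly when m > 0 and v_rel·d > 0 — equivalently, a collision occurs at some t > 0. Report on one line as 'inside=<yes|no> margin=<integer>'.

d = (-15, 4),  |d|² = 241;  R = 5+7 = 12,  c = 241−12² = 97
v_rel = (-5, 3),  |v_rel|² = 34;  v_rel·d = (-5)·(-15) + (3)·(4) = 87
34·t² − 174·t + 97 = 0  ⇒  m = 87² − 34·97 = 4271
m = 4271 > 0,  v_rel·d = 87 > 0  ⇒  inside

inside=yes margin=4271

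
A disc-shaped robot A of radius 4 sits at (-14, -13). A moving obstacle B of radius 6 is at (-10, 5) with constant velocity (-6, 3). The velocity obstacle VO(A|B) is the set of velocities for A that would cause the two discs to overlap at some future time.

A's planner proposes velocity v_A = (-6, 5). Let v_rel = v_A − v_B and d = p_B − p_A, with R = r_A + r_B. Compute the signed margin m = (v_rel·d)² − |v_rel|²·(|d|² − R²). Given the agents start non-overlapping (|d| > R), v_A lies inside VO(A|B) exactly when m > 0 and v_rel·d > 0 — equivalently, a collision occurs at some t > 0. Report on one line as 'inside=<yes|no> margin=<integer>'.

d = (4, 18),  |d|² = 340;  R = 4+6 = 10,  c = 340−10² = 240
v_rel = (0, 2),  |v_rel|² = 4;  v_rel·d = (0)·(4) + (2)·(18) = 36
4·t² − 72·t + 240 = 0  ⇒  m = 36² − 4·240 = 336
m = 336 > 0,  v_rel·d = 36 > 0  ⇒  inside

inside=yes margin=336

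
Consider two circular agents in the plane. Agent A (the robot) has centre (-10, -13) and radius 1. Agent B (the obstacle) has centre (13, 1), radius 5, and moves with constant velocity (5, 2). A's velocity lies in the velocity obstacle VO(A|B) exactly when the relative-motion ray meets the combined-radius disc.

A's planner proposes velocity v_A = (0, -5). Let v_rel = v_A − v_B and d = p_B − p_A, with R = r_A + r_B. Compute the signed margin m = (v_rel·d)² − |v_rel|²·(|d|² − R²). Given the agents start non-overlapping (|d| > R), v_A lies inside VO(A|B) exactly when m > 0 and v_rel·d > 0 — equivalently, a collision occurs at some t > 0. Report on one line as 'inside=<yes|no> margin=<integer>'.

d = (23, 14),  |d|² = 725;  R = 1+5 = 6,  c = 725−6² = 689
v_rel = (-5, -7),  |v_rel|² = 74;  v_rel·d = (-5)·(23) + (-7)·(14) = -213
74·t² + 426·t + 689 = 0  ⇒  m = (-213)² − 74·689 = -5617
m = -5617 < 0,  v_rel·d = -213 < 0  ⇒  outside

inside=no margin=-5617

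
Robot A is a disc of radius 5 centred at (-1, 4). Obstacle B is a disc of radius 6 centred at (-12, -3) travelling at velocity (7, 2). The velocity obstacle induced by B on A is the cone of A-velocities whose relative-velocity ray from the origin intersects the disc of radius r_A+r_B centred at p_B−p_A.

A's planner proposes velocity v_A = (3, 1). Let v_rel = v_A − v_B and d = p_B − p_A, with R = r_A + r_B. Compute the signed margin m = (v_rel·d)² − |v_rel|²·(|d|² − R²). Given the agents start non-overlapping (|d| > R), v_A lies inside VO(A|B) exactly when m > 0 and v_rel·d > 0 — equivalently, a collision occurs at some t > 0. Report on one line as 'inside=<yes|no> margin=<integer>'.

d = (-11, -7),  |d|² = 170;  R = 5+6 = 11,  c = 170−11² = 49
v_rel = (-4, -1),  |v_rel|² = 17;  v_rel·d = (-4)·(-11) + (-1)·(-7) = 51
17·t² − 102·t + 49 = 0  ⇒  m = 51² − 17·49 = 1768
m = 1768 > 0,  v_rel·d = 51 > 0  ⇒  inside

inside=yes margin=1768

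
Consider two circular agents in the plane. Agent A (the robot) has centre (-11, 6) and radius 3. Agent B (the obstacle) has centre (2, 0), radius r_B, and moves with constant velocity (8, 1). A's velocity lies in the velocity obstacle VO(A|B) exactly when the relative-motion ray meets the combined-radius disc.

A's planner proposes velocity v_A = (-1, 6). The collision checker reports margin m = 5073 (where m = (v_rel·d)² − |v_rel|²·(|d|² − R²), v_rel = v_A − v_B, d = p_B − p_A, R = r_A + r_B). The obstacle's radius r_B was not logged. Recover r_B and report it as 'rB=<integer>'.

m = 5073
d = (13, -6);  v_rel = (-9, 5),  |v_rel|² = 106
v_rel×d = (-9)·(-6) − (5)·(13) = -11
since m = R²·106 − (-11)²:  R² = (121 + 5073) / 106 = 49
R = √49 = 7  ⇒  r_B = 7 − 3 = 4

rB=4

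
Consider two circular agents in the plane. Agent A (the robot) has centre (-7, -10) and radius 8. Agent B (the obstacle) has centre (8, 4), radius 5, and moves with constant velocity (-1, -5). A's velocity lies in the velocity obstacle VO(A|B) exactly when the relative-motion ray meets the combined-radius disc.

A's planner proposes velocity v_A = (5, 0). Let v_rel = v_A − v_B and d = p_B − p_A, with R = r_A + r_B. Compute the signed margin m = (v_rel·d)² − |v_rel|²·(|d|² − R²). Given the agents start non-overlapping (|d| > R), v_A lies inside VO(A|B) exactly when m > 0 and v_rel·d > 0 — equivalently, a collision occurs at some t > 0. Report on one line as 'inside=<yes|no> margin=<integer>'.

d = (15, 14),  |d|² = 421;  R = 8+5 = 13,  c = 421−13² = 252
v_rel = (6, 5),  |v_rel|² = 61;  v_rel·d = (6)·(15) + (5)·(14) = 160
61·t² − 320·t + 252 = 0  ⇒  m = 160² − 61·252 = 10228
m = 10228 > 0,  v_rel·d = 160 > 0  ⇒  inside

inside=yes margin=10228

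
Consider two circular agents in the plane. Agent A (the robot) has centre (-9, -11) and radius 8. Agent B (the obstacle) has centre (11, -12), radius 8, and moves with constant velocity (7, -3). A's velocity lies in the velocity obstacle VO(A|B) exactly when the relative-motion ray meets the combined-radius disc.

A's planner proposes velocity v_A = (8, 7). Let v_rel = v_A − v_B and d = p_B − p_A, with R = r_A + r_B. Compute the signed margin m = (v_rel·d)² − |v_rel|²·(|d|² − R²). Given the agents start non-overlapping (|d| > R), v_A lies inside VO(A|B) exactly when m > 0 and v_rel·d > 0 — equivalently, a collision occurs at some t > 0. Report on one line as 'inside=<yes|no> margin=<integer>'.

d = (20, -1),  |d|² = 401;  R = 8+8 = 16,  c = 401−16² = 145
v_rel = (1, 10),  |v_rel|² = 101;  v_rel·d = (1)·(20) + (10)·(-1) = 10
101·t² − 20·t + 145 = 0  ⇒  m = 10² − 101·145 = -14545
m = -14545 < 0,  v_rel·d = 10 > 0  ⇒  outside

inside=no margin=-14545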